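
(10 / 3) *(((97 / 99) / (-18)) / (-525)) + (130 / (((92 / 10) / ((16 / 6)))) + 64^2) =4133.68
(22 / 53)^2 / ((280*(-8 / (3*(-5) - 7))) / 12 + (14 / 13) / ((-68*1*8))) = 56476992 / 2780485841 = 0.02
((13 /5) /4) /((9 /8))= 26 /45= 0.58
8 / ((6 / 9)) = 12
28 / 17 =1.65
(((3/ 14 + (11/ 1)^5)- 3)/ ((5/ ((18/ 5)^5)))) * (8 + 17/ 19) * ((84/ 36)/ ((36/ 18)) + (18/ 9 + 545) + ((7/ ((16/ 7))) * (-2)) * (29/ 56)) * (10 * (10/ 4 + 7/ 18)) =45343637984388627/ 16625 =2727436871241.42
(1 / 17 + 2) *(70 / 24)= 1225 / 204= 6.00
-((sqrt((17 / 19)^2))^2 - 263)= 94654 / 361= 262.20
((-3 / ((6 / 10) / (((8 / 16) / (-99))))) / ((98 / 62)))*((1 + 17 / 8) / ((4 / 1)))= 0.01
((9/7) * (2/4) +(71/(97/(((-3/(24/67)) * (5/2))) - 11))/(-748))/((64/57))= 1014271509/1754939648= 0.58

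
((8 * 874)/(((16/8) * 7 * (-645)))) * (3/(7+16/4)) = -3496/16555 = -0.21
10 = 10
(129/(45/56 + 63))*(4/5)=9632/5955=1.62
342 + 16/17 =5830/17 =342.94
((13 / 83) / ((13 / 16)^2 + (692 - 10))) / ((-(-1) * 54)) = 1664 / 391639401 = 0.00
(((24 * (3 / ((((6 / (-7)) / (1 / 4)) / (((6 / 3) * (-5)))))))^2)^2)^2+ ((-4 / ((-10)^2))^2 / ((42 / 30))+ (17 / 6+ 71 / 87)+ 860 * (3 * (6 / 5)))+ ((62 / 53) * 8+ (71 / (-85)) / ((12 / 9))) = 1037687166855748302798750773 / 274354500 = 3782285936100003108.38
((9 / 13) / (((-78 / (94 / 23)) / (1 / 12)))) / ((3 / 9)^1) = -141 / 15548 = -0.01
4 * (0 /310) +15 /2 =7.50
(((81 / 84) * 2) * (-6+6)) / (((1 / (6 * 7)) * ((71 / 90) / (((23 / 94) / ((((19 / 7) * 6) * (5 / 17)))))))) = 0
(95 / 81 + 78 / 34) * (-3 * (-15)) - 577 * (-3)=288713 / 153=1887.01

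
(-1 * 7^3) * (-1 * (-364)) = -124852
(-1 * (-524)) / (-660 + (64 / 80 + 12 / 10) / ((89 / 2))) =-11659 / 14684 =-0.79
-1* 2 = -2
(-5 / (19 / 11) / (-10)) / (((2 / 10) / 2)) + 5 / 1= 7.89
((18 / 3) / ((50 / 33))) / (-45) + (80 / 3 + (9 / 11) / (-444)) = 16225151 / 610500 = 26.58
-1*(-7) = 7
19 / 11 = 1.73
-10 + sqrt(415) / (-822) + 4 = -6 - sqrt(415) / 822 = -6.02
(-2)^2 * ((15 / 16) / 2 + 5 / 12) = 85 / 24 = 3.54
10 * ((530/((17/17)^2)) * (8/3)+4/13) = 551320/39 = 14136.41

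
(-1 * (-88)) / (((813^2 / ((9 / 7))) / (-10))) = -880 / 514087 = -0.00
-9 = -9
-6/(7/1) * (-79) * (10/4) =1185/7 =169.29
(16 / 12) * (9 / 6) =2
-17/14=-1.21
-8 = -8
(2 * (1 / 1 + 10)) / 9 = 22 / 9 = 2.44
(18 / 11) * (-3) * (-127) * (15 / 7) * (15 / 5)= 308610 / 77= 4007.92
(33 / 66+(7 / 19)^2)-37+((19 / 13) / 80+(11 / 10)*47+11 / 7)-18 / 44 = 477468919 / 28908880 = 16.52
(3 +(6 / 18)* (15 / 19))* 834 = 51708 / 19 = 2721.47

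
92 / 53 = 1.74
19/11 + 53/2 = 28.23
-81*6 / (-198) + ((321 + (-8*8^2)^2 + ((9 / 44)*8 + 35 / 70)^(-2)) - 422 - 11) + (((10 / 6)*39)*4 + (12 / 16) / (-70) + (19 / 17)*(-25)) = 30334618782751 / 115663240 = 262266.72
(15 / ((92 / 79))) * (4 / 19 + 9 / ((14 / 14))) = 207375 / 1748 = 118.64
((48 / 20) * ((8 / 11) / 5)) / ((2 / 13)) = 624 / 275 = 2.27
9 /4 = 2.25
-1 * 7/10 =-7/10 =-0.70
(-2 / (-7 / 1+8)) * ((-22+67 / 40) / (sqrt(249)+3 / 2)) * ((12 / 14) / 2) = -2439 / 23030+813 * sqrt(249) / 11515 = 1.01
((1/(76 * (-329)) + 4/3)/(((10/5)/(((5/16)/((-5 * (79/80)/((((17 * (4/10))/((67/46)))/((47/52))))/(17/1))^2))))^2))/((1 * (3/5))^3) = 29234959501292329053386875863040/1939248773712466555965179211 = 15075.40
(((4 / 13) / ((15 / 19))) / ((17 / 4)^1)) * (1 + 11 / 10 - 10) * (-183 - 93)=1104736 / 5525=199.95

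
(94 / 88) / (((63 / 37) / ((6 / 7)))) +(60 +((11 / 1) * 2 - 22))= 195779 / 3234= 60.54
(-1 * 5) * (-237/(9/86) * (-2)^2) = 135880/3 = 45293.33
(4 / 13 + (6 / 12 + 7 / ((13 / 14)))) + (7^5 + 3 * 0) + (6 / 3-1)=437225 / 26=16816.35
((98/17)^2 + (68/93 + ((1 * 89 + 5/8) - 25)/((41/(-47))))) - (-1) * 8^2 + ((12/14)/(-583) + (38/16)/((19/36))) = 1020990799349/35976692136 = 28.38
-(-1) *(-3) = -3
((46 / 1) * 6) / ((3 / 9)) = 828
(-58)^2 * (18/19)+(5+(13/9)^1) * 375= 319406/57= 5603.61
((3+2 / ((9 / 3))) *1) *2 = 22 / 3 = 7.33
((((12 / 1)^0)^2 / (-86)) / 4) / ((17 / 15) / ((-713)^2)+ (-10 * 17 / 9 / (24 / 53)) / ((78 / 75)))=892187595 / 12309836920159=0.00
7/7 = 1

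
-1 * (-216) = 216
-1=-1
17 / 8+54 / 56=3.09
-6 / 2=-3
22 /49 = 0.45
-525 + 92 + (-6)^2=-397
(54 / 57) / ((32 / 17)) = 153 / 304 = 0.50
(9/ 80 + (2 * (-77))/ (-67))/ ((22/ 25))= 64615/ 23584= 2.74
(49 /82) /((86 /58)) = 0.40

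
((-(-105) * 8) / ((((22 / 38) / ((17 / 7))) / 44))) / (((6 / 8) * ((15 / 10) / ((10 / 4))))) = 1033600 / 3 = 344533.33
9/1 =9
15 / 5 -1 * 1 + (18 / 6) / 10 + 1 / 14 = 2.37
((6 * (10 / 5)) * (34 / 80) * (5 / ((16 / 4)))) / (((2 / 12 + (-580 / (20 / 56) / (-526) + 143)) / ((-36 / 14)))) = -362151 / 3231046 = -0.11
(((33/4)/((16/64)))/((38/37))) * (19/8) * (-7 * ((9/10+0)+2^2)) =-418803/160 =-2617.52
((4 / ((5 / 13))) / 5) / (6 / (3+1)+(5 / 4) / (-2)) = 416 / 175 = 2.38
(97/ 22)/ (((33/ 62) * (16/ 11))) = 3007/ 528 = 5.70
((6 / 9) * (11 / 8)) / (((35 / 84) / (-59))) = -649 / 5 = -129.80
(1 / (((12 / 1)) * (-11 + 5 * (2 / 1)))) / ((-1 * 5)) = 1 / 60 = 0.02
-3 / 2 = -1.50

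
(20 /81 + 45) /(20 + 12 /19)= 69635 /31752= 2.19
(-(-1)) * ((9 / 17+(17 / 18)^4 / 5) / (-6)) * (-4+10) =-6143777 / 8922960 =-0.69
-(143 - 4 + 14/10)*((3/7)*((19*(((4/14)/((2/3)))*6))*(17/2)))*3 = -74965.00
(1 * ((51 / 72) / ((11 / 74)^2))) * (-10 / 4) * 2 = -116365 / 726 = -160.28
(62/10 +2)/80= 41/400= 0.10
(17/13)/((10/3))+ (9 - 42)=-4239/130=-32.61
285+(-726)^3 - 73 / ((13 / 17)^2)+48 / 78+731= -64668912033 / 169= -382656284.22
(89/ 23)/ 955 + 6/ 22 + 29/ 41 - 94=-921435541/ 9906215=-93.02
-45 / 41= -1.10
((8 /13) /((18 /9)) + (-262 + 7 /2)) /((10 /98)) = -328937 /130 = -2530.28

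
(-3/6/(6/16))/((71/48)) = -64/71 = -0.90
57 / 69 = 19 / 23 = 0.83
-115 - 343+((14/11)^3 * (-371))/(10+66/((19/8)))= -228516910/477829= -478.24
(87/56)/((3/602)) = 1247/4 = 311.75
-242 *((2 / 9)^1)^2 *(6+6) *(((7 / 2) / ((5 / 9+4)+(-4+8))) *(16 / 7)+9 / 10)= -27632 / 105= -263.16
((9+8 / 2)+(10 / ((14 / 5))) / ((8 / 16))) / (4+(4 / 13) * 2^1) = 611 / 140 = 4.36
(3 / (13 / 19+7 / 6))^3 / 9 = 4444632 / 9393931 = 0.47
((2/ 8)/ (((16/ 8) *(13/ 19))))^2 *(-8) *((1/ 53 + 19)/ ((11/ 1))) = -45486/ 98527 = -0.46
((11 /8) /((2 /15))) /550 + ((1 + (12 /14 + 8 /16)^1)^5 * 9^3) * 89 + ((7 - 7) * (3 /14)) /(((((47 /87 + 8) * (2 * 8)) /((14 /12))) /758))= 6347858608293 /1344560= 4721141.94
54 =54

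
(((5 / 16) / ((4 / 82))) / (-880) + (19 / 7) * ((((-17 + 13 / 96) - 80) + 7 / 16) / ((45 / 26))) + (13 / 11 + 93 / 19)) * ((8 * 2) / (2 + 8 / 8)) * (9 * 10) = -14678230907 / 210672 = -69673.38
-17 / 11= -1.55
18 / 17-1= 1 / 17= 0.06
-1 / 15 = -0.07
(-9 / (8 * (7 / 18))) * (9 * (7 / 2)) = -729 / 8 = -91.12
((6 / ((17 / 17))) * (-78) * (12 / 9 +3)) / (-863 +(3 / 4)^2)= 32448 / 13799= 2.35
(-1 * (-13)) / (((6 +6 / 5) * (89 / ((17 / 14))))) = 1105 / 44856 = 0.02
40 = 40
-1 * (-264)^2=-69696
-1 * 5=-5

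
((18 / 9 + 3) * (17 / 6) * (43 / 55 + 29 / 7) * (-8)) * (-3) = 128928 / 77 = 1674.39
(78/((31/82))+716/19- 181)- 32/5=166707/2945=56.61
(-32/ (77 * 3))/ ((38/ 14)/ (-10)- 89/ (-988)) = 158080/ 206943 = 0.76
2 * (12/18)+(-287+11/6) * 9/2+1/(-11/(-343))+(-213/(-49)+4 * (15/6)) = -7996957/6468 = -1236.39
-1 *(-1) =1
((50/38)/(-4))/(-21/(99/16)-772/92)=3795/135964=0.03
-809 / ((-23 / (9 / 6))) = 2427 / 46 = 52.76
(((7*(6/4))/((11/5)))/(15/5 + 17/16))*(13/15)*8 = 448/55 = 8.15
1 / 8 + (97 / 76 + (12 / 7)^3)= 335715 / 52136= 6.44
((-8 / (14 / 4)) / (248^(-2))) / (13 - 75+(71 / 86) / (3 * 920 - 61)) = 228415031296 / 100736979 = 2267.44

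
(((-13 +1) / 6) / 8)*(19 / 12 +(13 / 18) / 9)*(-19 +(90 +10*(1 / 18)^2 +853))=-80684527 / 209952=-384.30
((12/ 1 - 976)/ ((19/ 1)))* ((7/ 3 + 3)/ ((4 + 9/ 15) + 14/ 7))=-77120/ 1881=-41.00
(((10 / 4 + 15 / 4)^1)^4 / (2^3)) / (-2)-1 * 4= -407009 / 4096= -99.37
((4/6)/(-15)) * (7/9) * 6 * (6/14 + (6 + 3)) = -1.96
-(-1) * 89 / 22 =89 / 22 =4.05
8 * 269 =2152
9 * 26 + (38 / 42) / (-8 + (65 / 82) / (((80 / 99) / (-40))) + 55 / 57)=708472438 / 3027913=233.98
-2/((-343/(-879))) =-1758/343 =-5.13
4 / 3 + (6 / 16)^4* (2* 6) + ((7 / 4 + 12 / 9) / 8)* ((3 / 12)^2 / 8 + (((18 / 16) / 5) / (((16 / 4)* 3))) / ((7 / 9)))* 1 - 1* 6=-1899689 / 430080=-4.42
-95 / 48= -1.98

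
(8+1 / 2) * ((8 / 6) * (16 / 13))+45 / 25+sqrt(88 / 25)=2 * sqrt(22) / 5+3071 / 195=17.62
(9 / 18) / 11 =1 / 22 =0.05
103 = 103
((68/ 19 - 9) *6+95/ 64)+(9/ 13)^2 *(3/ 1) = -6083755/ 205504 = -29.60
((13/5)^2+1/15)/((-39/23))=-11776/2925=-4.03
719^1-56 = 663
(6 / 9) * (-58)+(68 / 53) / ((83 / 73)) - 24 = -812120 / 13197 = -61.54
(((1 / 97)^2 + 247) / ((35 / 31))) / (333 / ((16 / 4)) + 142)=0.97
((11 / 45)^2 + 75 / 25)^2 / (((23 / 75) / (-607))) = -23302982512 / 1257525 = -18530.83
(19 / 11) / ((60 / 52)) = 1.50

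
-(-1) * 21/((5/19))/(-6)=-133/10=-13.30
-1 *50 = -50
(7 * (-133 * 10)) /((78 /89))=-414295 /39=-10622.95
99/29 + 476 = 13903/29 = 479.41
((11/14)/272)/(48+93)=11/536928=0.00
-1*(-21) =21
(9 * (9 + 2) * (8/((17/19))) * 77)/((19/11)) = 39460.24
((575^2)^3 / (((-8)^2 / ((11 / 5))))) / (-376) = -79511463818359375 / 24064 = -3304166548302.83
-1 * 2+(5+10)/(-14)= -3.07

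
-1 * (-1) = 1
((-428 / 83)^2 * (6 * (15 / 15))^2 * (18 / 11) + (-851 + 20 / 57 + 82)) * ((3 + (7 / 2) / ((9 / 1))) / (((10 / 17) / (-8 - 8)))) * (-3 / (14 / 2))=14293920464756 / 453537315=31516.53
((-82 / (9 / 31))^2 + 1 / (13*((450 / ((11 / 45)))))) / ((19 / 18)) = 2333414779 / 30875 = 75576.19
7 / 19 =0.37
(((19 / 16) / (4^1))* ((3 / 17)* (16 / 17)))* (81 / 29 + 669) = 32661 / 986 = 33.12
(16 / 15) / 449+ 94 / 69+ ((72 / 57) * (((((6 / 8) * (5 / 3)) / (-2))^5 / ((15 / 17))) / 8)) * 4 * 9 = 6030295093 / 8036884480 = 0.75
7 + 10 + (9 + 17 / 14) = 381 / 14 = 27.21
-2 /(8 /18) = -4.50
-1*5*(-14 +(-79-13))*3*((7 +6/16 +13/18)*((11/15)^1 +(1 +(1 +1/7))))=4665749/126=37029.75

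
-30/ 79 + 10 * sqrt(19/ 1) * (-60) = -600 * sqrt(19) - 30/ 79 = -2615.72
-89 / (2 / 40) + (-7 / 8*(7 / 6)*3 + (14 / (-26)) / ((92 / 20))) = -8530731 / 4784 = -1783.18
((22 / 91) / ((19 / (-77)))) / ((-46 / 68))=8228 / 5681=1.45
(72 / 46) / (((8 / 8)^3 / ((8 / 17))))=288 / 391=0.74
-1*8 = -8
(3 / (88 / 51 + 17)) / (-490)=-153 / 467950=-0.00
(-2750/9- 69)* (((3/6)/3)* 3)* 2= -3371/9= -374.56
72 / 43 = 1.67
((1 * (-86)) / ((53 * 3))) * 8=-4.33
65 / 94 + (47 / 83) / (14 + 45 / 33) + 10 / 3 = 16066439 / 3955614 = 4.06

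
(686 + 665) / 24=1351 / 24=56.29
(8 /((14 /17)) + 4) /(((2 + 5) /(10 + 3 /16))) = 978 /49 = 19.96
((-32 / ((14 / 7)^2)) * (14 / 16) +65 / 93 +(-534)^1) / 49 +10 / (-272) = -6856513 / 619752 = -11.06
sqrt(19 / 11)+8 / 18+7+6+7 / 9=sqrt(209) / 11+128 / 9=15.54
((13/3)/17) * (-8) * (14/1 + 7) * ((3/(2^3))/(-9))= 91/51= 1.78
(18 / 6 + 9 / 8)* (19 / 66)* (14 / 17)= 133 / 136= 0.98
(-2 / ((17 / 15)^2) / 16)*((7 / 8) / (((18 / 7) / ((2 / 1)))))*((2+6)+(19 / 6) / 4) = -258475 / 443904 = -0.58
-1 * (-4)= 4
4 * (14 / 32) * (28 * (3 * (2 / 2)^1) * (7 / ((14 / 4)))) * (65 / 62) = 9555 / 31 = 308.23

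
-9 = -9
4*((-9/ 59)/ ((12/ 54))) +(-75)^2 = 5622.25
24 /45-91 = -1357 /15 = -90.47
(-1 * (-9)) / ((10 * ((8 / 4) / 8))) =18 / 5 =3.60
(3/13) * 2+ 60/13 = 66/13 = 5.08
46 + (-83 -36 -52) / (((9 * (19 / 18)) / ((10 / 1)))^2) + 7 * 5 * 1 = -2061 / 19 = -108.47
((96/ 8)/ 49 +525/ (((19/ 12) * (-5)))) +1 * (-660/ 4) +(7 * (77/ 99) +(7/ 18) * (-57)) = -4152517/ 16758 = -247.79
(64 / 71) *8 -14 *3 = -2470 / 71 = -34.79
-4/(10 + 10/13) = -13/35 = -0.37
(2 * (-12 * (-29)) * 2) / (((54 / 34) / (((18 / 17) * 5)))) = 4640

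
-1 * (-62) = 62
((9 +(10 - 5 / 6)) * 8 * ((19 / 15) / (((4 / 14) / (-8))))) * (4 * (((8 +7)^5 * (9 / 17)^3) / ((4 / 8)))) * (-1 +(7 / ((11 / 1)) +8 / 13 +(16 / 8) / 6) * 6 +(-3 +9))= -47367178866000000 / 702559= -67420926734.98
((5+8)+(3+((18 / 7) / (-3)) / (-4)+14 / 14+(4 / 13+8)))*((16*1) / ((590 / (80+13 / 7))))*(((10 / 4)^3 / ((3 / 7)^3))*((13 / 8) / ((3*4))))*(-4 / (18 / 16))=-155259125 / 28674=-5414.63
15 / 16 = 0.94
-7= -7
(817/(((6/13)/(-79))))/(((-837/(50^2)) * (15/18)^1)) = 419529500/837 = 501229.99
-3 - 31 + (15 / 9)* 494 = 2368 / 3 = 789.33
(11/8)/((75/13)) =143/600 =0.24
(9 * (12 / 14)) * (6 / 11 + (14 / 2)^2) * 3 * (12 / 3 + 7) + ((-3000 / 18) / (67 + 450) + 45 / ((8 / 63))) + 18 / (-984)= 12966.89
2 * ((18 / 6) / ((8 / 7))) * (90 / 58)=945 / 116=8.15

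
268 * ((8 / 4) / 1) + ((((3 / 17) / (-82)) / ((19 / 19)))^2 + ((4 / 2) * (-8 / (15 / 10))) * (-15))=1352492265 / 1943236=696.00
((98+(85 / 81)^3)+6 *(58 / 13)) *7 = 6089866489 / 6908733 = 881.47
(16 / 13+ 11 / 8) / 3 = 271 / 312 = 0.87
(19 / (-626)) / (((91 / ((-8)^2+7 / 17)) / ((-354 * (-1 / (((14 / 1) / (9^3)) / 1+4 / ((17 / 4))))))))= -2684531565 / 339004666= -7.92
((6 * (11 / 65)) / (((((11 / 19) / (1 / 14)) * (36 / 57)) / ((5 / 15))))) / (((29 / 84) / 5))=361 / 377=0.96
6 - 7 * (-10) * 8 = 566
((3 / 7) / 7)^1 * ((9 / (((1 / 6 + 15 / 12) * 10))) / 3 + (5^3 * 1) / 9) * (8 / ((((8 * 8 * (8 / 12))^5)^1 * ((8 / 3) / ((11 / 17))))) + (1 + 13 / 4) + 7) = 3375457751718453 / 347548753592320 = 9.71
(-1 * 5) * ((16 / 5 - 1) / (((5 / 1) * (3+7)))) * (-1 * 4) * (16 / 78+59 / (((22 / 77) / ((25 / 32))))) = 4435057 / 31200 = 142.15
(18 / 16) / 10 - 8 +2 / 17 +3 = -6487 / 1360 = -4.77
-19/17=-1.12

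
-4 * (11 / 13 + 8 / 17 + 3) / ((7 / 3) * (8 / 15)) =-21465 / 1547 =-13.88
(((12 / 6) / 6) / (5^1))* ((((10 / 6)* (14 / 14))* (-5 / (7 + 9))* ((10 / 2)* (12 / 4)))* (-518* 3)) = 6475 / 8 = 809.38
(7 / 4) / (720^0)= 1.75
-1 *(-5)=5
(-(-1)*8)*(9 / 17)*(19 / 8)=171 / 17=10.06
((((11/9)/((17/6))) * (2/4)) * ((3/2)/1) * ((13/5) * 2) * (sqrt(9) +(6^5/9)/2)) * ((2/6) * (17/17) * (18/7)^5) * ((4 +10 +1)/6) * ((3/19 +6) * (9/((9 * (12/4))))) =764013753360/5428661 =140737.05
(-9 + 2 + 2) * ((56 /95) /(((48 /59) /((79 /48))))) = -32627 /5472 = -5.96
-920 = -920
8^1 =8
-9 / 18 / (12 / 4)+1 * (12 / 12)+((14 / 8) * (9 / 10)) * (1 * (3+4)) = 1423 / 120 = 11.86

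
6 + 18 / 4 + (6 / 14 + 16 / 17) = 2825 / 238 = 11.87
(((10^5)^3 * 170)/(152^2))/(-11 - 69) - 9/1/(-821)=-27259765624996751/296381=-91975415512.45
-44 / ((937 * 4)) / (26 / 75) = -825 / 24362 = -0.03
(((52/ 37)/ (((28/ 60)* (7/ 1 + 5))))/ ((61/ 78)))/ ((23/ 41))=207870/ 363377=0.57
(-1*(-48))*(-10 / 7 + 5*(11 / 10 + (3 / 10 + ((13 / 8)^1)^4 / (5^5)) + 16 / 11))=7602117591 / 12320000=617.05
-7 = -7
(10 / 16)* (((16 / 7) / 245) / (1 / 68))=136 / 343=0.40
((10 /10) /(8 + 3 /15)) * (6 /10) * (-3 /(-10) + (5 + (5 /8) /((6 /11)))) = 1547 /3280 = 0.47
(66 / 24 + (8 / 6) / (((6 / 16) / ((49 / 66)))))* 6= 32.34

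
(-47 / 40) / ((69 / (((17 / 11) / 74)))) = -799 / 2246640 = -0.00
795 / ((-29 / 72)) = -57240 / 29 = -1973.79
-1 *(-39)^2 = -1521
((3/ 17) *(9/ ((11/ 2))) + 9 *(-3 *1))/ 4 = -4995/ 748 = -6.68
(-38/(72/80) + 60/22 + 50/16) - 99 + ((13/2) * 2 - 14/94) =-4560643/37224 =-122.52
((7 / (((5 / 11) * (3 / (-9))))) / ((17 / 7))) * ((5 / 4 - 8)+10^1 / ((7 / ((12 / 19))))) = 42273 / 380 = 111.24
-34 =-34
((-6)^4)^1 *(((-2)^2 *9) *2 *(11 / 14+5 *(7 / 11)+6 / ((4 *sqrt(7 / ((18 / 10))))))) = 419904 *sqrt(35) / 35+28506816 / 77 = 441195.12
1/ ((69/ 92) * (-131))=-4/ 393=-0.01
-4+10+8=14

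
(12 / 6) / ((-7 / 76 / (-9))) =1368 / 7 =195.43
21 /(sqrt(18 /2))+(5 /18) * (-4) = 53 /9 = 5.89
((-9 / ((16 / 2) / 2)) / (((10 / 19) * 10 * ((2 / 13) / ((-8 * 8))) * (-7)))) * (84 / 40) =-6669 / 125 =-53.35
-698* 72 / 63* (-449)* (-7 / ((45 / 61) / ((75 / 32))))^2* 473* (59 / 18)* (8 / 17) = 2847623963948225 / 22032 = 129249453701.35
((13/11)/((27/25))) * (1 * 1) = 325/297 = 1.09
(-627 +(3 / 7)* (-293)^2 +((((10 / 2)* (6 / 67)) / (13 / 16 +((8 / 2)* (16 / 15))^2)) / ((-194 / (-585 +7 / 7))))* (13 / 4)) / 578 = 56318904970581 / 900089422897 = 62.57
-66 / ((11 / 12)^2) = -864 / 11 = -78.55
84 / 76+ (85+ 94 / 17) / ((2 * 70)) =79221 / 45220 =1.75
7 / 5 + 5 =32 / 5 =6.40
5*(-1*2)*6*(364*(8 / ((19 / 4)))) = -698880 / 19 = -36783.16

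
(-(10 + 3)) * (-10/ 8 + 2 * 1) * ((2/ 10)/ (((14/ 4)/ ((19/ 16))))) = -741/ 1120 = -0.66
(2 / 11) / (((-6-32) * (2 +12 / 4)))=-1 / 1045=-0.00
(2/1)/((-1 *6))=-1/3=-0.33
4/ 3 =1.33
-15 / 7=-2.14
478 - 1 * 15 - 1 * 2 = 461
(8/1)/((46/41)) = 164/23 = 7.13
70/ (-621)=-70/ 621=-0.11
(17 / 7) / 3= 17 / 21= 0.81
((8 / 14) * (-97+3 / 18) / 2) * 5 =-415 / 3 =-138.33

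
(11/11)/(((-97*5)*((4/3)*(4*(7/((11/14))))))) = -33/760480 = -0.00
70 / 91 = 10 / 13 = 0.77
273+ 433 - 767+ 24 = -37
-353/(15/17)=-6001/15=-400.07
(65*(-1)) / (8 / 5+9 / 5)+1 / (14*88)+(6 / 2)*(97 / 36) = -693257 / 62832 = -11.03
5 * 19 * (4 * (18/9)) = 760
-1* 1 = -1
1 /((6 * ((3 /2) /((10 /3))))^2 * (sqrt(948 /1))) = 50 * sqrt(237) /172773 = 0.00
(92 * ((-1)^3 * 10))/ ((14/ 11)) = -5060/ 7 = -722.86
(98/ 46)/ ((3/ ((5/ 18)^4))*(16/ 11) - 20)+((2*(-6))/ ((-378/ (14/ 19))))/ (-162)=4440593617/ 1561437136404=0.00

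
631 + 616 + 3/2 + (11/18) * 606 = 9713/6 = 1618.83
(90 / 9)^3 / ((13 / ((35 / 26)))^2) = 306250 / 28561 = 10.72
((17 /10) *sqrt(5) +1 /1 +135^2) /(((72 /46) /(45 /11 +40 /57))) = 234991 *sqrt(5) /45144 +629844995 /11286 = 55819.28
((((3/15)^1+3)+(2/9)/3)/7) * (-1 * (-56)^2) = -198016/135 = -1466.79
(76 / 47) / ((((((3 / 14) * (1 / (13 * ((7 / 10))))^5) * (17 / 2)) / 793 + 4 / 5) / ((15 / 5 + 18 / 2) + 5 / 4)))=174412522725612535 / 6512324882031188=26.78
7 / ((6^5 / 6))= 7 / 1296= 0.01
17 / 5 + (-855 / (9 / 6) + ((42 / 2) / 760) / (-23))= -9904189 / 17480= -566.60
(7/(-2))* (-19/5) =133/10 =13.30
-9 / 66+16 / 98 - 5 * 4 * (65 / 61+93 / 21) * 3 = -329.62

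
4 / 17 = 0.24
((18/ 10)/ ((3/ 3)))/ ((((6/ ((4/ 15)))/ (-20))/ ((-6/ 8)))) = 6/ 5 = 1.20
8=8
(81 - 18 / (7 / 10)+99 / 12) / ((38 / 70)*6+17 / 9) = 80055 / 6484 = 12.35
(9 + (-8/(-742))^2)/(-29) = -1238785/3991589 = -0.31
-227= -227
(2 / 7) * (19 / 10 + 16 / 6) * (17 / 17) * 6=274 / 35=7.83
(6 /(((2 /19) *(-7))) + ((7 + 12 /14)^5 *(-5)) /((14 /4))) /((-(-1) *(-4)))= 5033801749 /470596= 10696.65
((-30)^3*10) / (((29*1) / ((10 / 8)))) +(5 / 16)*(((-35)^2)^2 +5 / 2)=424381975 / 928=457308.16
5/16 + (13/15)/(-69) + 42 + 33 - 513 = -437.70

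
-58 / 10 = -29 / 5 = -5.80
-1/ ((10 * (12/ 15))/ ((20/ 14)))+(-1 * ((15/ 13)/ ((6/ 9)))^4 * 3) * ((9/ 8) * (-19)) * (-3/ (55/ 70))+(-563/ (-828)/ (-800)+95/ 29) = -92685243108806669/ 42245694691200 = -2193.96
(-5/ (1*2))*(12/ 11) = -30/ 11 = -2.73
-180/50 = -18/5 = -3.60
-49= -49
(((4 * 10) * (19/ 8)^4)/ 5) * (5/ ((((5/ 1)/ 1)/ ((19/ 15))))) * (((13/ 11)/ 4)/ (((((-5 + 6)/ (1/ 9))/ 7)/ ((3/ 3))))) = 225325009/ 3041280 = 74.09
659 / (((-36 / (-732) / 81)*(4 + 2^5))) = 120597 / 4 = 30149.25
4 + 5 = 9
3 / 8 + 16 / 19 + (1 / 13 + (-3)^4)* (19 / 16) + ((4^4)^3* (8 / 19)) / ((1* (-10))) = -1744589649 / 2470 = -706311.60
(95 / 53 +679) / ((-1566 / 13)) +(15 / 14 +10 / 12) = -1088411 / 290493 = -3.75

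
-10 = -10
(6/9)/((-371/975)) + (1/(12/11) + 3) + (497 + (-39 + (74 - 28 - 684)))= -791723/4452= -177.84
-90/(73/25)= -2250/73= -30.82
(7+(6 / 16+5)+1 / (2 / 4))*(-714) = -41055 / 4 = -10263.75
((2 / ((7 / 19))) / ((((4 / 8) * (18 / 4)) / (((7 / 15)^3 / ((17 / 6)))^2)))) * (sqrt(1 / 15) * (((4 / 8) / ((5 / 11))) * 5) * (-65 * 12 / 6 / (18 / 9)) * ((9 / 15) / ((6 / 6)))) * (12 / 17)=-2922535616 * sqrt(15) / 93270234375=-0.12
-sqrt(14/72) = -sqrt(7)/6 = -0.44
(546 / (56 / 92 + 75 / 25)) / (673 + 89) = 2093 / 10541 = 0.20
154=154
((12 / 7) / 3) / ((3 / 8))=32 / 21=1.52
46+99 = 145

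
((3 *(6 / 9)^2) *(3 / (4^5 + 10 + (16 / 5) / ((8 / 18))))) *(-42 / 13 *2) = -840 / 33839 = -0.02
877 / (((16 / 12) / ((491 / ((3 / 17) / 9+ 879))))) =367.40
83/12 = 6.92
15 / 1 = 15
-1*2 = -2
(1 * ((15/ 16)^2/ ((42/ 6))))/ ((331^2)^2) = 0.00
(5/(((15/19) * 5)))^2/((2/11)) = 3971/450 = 8.82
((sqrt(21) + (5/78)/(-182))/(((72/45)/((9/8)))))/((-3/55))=1375/302848-825*sqrt(21)/64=-59.07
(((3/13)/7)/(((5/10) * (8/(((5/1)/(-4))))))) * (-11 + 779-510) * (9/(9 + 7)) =-17415/11648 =-1.50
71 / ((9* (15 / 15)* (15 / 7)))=497 / 135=3.68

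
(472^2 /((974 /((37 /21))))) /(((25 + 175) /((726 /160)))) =15584437 /1704500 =9.14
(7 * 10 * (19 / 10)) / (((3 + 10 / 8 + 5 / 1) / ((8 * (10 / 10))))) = 4256 / 37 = 115.03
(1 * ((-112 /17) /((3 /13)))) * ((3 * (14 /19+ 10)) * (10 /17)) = -174720 /323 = -540.93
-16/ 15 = -1.07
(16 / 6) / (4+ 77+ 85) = 4 / 249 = 0.02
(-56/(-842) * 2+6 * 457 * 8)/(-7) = -9235112/2947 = -3133.73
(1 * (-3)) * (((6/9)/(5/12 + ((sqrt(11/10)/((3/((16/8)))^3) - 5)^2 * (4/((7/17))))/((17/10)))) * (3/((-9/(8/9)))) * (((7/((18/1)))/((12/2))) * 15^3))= 91445760000 * sqrt(110)/8487356325361 + 7768044774000/8487356325361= 1.03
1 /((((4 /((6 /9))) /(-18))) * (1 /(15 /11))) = -45 /11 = -4.09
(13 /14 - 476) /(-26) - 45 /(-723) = 1608351 /87724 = 18.33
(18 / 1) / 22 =9 / 11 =0.82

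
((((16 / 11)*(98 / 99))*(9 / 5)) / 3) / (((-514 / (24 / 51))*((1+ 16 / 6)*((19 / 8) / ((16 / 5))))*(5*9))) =-802816 / 124298596125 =-0.00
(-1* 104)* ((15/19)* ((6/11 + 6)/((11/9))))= -1010880/2299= -439.70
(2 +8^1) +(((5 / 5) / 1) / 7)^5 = 168071 / 16807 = 10.00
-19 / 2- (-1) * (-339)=-697 / 2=-348.50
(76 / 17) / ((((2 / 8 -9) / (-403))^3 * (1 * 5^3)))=3494.18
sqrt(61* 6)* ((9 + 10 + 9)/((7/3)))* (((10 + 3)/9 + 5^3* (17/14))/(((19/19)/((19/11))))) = 733666* sqrt(366)/231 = 60761.29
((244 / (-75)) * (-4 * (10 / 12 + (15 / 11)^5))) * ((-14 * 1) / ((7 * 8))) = -130820722 / 7247295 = -18.05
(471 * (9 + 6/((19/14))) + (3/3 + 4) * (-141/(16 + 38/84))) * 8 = 659439720/13129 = 50227.72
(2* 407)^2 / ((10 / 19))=6294662 / 5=1258932.40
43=43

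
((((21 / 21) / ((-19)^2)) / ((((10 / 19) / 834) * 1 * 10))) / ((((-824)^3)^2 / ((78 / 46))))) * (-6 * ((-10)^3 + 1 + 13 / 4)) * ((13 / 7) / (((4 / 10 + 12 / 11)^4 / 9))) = 1188860216254425 / 24737744975720767358970626048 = 0.00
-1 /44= -0.02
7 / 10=0.70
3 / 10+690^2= 4761003 / 10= 476100.30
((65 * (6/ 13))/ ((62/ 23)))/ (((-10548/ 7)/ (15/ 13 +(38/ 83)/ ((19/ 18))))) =-459655/ 39202228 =-0.01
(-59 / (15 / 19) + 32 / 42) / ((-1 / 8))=20712 / 35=591.77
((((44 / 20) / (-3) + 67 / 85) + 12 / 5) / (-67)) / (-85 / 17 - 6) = 626 / 187935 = 0.00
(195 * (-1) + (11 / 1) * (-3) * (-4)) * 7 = -441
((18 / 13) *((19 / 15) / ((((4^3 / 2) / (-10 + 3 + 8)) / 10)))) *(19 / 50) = 0.21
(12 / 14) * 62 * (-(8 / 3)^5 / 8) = -507904 / 567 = -895.77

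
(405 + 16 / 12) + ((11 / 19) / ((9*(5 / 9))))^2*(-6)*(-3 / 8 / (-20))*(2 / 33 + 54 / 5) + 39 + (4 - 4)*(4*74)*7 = 301423912 / 676875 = 445.32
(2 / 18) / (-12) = -1 / 108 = -0.01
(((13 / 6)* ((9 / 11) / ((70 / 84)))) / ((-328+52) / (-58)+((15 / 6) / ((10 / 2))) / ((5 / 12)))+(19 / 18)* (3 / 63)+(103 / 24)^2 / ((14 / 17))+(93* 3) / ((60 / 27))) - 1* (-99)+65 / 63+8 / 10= 331514641 / 1330560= 249.15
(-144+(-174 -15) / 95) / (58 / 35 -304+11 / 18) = 0.48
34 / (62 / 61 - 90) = -1037 / 2714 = -0.38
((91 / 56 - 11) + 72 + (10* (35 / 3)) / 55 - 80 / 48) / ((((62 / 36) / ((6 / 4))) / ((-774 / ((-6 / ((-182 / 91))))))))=-19334133 / 1364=-14174.58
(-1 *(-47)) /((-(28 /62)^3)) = -1400177 /2744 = -510.27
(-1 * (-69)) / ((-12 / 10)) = -115 / 2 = -57.50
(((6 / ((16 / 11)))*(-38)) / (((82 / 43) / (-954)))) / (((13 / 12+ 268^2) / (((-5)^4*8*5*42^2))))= 1701430523100000 / 35337941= 48147415.35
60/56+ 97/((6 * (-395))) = 1.03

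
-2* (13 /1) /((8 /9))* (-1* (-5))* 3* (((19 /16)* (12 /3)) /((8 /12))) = -3126.09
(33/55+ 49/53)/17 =404/4505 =0.09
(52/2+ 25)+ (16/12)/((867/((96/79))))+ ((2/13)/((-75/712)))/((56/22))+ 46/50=8001141178/155821575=51.35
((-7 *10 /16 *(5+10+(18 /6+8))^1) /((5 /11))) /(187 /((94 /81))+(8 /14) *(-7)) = -47047 /29542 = -1.59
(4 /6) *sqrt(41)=4.27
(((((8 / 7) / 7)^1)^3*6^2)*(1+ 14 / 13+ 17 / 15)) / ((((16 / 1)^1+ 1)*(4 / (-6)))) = -5769216 / 130002145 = -0.04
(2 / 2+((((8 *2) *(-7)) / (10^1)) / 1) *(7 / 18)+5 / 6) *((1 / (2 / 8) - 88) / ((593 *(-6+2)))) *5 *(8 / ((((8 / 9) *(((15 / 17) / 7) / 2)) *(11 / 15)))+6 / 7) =-87.35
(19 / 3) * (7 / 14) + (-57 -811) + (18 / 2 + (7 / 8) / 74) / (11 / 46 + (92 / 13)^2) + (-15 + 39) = -97344473515 / 115796088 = -840.65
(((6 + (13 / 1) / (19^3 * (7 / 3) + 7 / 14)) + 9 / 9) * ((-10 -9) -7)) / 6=-8739653 / 288087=-30.34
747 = 747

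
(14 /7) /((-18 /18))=-2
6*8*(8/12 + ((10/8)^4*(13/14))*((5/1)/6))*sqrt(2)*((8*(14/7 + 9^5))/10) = 3245502011*sqrt(2)/560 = 8196130.29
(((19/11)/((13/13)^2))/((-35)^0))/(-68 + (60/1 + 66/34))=-323/1133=-0.29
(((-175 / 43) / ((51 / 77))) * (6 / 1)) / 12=-13475 / 4386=-3.07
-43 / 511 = -0.08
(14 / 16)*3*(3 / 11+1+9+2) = 2835 / 88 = 32.22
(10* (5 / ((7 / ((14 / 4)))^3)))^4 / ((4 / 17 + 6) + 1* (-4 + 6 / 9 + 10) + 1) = 19921875 / 181504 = 109.76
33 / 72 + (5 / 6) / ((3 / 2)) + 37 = 2737 / 72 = 38.01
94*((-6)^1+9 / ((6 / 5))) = 141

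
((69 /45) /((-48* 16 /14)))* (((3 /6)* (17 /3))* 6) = -2737 /5760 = -0.48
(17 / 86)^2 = 289 / 7396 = 0.04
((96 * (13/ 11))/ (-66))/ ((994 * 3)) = -0.00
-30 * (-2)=60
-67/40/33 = -67/1320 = -0.05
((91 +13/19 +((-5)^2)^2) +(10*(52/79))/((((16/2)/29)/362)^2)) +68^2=34042753969/3002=11340024.64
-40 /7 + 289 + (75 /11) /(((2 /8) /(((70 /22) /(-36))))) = 713704 /2541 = 280.88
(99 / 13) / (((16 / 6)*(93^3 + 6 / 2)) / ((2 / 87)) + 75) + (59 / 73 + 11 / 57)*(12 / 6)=1122946137311 / 560799170295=2.00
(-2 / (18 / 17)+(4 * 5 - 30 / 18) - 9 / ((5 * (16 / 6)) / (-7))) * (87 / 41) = 221009 / 4920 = 44.92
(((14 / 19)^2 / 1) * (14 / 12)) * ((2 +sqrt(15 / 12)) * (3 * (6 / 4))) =1029 * sqrt(5) / 722 +2058 / 361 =8.89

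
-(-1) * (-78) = -78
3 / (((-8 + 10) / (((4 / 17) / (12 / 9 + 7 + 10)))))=18 / 935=0.02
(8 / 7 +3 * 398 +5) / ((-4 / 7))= -8401 / 4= -2100.25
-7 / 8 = -0.88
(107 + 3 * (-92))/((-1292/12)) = 507/323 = 1.57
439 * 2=878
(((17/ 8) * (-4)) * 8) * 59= -4012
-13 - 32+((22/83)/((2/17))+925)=73227/83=882.25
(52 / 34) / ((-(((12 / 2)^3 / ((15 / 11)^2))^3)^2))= -3173828125 / 5097985523410973884416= -0.00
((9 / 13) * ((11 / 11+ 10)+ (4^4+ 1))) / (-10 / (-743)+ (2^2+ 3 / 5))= 2986860 / 74269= 40.22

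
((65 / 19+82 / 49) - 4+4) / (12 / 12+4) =4743 / 4655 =1.02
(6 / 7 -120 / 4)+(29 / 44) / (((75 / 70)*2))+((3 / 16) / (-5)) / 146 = -77800589 / 2698080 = -28.84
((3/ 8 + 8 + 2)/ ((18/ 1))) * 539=310.67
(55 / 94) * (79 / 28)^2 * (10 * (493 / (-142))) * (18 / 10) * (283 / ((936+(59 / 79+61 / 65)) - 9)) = -2213263817654175 / 24952340188384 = -88.70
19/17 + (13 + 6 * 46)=4932/17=290.12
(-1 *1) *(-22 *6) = 132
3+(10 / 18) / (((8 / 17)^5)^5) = 28853138081773172194541216113621 / 340010386766614455386112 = 84859578.43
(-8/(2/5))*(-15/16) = 75/4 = 18.75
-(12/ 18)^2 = -0.44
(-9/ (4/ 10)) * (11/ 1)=-495/ 2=-247.50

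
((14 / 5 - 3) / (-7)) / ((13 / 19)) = 19 / 455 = 0.04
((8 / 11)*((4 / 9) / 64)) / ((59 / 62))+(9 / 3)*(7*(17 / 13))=2085640 / 75933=27.47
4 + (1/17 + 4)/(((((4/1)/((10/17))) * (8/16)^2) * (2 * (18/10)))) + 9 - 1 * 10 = 3176/867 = 3.66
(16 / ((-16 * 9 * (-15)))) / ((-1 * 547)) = -1 / 73845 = -0.00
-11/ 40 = -0.28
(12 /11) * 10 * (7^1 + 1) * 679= 651840 /11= 59258.18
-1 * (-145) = 145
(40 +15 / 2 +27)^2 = 22201 / 4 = 5550.25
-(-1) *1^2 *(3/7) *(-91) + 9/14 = -537/14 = -38.36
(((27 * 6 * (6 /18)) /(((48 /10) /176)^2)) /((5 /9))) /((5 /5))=130680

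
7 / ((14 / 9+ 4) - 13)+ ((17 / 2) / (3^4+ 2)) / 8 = -82525 / 88976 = -0.93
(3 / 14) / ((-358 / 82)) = -123 / 2506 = -0.05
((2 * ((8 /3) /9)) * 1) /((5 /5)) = 16 /27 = 0.59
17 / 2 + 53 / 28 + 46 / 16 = 743 / 56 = 13.27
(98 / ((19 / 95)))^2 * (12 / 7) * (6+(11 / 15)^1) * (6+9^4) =18200046480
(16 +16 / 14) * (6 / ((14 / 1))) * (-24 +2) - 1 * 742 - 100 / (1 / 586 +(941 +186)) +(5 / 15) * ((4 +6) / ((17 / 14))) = -165218736546 / 183377453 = -900.98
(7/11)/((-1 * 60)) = -7/660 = -0.01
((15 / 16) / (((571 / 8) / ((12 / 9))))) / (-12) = -5 / 3426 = -0.00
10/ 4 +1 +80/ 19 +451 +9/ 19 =17449/ 38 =459.18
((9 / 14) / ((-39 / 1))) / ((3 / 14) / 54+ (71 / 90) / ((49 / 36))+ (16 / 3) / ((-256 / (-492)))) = -945 / 621088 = -0.00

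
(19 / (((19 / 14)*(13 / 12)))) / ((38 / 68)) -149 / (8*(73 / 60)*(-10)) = 1778313 / 72124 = 24.66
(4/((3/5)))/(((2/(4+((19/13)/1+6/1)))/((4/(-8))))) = -745/39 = -19.10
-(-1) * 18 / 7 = 18 / 7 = 2.57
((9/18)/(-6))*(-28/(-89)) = -7/267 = -0.03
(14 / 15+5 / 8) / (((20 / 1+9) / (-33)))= -2057 / 1160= -1.77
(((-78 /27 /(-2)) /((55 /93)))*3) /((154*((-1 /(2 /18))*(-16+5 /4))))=806 /2248785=0.00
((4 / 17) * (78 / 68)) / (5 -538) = -6 / 11849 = -0.00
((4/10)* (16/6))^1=16/15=1.07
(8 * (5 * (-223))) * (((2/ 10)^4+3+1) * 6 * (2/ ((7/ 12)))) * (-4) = 2569987584/ 875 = 2937128.67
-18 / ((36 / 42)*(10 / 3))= -63 / 10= -6.30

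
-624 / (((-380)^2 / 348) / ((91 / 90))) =-68614 / 45125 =-1.52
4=4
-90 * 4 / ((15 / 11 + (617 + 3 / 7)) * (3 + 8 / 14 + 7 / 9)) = -873180 / 6527639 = -0.13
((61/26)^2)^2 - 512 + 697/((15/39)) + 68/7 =21435583107/15994160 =1340.21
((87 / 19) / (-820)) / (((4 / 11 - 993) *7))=957 / 1190826140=0.00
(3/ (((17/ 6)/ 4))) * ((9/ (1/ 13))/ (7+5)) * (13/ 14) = 4563/ 119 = 38.34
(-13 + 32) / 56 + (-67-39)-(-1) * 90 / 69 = -134411 / 1288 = -104.36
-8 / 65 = -0.12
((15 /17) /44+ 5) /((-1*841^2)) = -3755 /529046188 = -0.00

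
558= 558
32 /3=10.67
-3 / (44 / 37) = -111 / 44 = -2.52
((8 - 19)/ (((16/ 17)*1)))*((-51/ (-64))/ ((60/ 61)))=-193919/ 20480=-9.47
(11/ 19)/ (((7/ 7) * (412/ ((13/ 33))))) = 13/ 23484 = 0.00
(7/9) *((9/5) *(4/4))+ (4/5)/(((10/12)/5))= 31/5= 6.20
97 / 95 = 1.02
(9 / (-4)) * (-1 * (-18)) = -81 / 2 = -40.50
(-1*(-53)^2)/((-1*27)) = 2809/27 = 104.04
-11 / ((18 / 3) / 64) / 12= -88 / 9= -9.78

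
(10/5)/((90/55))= 11/9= 1.22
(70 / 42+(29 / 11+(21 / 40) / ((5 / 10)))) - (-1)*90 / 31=168923 / 20460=8.26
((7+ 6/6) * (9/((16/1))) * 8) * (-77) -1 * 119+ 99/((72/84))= -5551/2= -2775.50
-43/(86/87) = -87/2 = -43.50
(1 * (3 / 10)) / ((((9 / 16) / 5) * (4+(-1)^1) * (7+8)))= 0.06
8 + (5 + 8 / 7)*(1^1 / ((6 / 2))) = 211 / 21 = 10.05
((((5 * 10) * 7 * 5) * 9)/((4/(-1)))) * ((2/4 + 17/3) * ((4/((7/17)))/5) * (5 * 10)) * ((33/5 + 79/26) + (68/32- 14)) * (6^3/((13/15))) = 222201326250/169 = 1314800747.04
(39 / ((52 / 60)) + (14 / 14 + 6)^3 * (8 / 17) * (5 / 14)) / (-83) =-1745 / 1411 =-1.24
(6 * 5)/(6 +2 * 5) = 15/8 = 1.88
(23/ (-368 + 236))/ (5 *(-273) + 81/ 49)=1127/ 8818128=0.00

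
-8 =-8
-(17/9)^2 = -3.57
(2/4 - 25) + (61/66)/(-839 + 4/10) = -3390193/138369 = -24.50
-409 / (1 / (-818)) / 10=167281 / 5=33456.20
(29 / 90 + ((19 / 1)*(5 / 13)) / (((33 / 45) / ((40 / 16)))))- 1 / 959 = 155721739 / 6171165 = 25.23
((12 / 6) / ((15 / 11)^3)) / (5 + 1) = 1331 / 10125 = 0.13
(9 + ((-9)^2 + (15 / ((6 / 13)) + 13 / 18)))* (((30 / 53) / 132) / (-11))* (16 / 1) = -44360 / 57717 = -0.77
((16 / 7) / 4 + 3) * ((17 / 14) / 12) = 425 / 1176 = 0.36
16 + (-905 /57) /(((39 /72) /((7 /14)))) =1.34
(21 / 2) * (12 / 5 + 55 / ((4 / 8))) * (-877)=-5175177 / 5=-1035035.40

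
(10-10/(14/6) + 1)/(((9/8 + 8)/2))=752/511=1.47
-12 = -12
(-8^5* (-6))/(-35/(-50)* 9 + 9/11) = 7208960/261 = 27620.54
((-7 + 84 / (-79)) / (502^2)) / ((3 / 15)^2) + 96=1911182411 / 19908316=96.00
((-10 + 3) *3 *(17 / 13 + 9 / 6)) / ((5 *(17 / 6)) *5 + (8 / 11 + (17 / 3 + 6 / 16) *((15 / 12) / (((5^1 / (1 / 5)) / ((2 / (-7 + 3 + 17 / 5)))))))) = -1214136 / 1452841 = -0.84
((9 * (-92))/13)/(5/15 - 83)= 0.77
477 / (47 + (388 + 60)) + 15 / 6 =381 / 110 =3.46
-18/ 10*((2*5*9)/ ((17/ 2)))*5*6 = -9720/ 17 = -571.76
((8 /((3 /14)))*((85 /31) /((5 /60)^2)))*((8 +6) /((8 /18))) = 14394240 /31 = 464330.32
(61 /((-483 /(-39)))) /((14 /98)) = 34.48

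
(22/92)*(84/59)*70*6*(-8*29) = -45017280/1357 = -33174.12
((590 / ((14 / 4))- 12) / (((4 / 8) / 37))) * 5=405520 / 7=57931.43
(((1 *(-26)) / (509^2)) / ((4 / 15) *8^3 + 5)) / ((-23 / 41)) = 15990 / 12650666149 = 0.00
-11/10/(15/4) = -22/75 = -0.29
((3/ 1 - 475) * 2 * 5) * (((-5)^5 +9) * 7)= 102952640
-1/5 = -0.20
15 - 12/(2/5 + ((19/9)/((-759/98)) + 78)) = 19808385/1334221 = 14.85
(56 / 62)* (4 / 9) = 112 / 279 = 0.40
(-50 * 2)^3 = -1000000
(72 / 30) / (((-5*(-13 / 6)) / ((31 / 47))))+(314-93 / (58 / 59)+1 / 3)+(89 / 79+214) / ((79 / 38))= 5363690550263 / 16587641850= 323.35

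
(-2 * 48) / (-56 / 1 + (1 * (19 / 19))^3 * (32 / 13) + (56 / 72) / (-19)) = 213408 / 119107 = 1.79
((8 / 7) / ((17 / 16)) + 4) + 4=1080 / 119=9.08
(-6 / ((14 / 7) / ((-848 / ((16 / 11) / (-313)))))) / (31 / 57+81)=-31203909 / 4648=-6713.41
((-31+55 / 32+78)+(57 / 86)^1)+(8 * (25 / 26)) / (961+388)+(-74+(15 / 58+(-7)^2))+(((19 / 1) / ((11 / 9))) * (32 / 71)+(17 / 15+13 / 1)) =5286698925581 / 115466413920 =45.79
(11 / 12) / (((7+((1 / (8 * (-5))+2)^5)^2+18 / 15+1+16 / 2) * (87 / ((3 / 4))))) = 7208960000000000 / 839430910452535706487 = 0.00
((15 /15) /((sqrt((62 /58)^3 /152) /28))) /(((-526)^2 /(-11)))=-4466 * sqrt(34162) /66471409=-0.01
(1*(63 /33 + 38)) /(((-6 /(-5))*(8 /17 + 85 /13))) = 485095 /102234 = 4.74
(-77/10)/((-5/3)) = 231/50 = 4.62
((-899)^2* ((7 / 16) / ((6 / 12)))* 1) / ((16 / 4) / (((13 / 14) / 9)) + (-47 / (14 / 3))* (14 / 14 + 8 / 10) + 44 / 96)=7722360555 / 230401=33517.04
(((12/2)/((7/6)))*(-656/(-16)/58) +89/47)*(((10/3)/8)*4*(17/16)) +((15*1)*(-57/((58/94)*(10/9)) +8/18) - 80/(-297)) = -55784607577/45338832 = -1230.39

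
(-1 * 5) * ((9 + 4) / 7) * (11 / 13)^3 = -6655 / 1183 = -5.63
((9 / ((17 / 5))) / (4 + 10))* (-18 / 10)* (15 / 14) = -1215 / 3332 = -0.36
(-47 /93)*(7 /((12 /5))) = -1.47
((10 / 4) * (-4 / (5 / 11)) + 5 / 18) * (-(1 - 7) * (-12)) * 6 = 9384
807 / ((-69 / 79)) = -21251 / 23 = -923.96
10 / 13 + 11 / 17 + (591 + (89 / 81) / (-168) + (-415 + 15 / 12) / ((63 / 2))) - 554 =10858673 / 429624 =25.27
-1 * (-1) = 1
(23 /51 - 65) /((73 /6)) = -6584 /1241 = -5.31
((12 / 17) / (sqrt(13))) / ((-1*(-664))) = 3*sqrt(13) / 36686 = 0.00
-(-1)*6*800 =4800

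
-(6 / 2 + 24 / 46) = -81 / 23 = -3.52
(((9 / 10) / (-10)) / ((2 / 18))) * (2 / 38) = -81 / 1900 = -0.04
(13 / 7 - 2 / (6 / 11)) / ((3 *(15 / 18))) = -76 / 105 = -0.72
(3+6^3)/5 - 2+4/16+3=45.05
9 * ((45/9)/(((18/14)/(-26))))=-910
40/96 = 0.42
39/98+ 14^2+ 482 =66483/98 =678.40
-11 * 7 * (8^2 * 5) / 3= -24640 / 3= -8213.33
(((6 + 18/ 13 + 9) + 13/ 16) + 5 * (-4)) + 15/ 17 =-6791/ 3536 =-1.92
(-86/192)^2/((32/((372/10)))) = 57319/245760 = 0.23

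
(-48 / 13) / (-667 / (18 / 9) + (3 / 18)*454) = 0.01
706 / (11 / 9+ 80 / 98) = 311346 / 899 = 346.32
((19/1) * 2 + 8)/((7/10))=460/7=65.71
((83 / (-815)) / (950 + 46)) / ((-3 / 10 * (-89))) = -1 / 261126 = -0.00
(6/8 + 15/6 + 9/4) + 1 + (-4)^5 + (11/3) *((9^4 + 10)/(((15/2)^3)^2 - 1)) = -69530122937/68343366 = -1017.36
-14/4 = -7/2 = -3.50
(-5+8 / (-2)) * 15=-135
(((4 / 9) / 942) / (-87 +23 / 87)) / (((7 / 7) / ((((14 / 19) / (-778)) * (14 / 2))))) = 29 / 804148191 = 0.00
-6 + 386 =380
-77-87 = -164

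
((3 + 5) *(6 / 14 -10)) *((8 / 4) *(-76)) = 81472 / 7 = 11638.86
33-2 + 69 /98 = 3107 /98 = 31.70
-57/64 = -0.89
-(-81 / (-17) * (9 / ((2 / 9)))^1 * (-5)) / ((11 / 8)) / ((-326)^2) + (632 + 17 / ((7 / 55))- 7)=26382449565 / 34778821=758.58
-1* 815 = -815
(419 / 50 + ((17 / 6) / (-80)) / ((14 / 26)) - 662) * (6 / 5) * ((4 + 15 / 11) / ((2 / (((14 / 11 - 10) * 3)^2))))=-1679443214688 / 1164625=-1442046.34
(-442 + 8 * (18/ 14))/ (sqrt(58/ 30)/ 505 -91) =763055 * sqrt(435)/ 110872756211 + 75141841125/ 15838965173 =4.74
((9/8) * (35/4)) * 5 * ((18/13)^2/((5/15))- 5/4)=221.56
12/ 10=6/ 5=1.20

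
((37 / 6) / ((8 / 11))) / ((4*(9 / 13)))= 5291 / 1728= 3.06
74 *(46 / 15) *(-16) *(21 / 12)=-95312 / 15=-6354.13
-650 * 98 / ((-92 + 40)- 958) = 6370 / 101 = 63.07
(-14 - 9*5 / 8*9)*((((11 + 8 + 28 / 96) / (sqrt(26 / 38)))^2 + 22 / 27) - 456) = -1030770301 / 179712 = -5735.68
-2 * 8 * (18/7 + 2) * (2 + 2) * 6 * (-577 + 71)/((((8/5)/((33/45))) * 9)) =2849792/63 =45234.79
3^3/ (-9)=-3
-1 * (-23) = 23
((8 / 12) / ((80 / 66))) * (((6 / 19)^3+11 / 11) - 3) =-74261 / 68590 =-1.08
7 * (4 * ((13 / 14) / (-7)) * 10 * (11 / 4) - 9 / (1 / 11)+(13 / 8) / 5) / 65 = -222003 / 18200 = -12.20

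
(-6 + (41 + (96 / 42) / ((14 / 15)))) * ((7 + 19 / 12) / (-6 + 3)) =-189005 / 1764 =-107.15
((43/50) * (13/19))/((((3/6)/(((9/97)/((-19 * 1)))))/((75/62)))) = -15093/2171054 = -0.01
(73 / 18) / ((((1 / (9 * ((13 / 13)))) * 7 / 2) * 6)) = 73 / 42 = 1.74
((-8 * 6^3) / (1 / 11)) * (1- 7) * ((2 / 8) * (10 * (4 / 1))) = 1140480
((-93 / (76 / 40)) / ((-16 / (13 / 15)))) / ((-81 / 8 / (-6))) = 806 / 513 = 1.57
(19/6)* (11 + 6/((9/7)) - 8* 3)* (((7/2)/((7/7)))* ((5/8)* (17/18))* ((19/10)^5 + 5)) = -2242986613/1382400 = -1622.53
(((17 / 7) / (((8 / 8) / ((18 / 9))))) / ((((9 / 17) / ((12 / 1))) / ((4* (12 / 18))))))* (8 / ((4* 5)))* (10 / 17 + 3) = 421.38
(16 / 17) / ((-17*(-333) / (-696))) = -3712 / 32079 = -0.12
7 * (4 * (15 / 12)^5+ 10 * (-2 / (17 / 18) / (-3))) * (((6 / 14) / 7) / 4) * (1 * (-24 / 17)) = -2.91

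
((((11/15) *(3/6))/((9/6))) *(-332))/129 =-3652/5805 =-0.63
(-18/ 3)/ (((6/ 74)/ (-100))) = 7400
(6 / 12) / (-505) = -1 / 1010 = -0.00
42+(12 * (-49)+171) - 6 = -381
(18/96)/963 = 1/5136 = 0.00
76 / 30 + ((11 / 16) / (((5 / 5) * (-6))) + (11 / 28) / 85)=46141 / 19040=2.42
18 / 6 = 3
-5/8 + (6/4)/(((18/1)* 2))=-7/12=-0.58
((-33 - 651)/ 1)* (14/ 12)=-798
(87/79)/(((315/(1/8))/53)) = 1537/66360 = 0.02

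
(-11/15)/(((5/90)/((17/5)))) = -1122/25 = -44.88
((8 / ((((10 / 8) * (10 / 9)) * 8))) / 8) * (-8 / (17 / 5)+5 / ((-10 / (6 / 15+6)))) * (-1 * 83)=88146 / 2125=41.48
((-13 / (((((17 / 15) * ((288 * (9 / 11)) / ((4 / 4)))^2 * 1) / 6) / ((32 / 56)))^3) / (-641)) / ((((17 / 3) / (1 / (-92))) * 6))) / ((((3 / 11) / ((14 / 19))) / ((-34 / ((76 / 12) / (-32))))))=-31666652875 / 65062151836837820974891008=-0.00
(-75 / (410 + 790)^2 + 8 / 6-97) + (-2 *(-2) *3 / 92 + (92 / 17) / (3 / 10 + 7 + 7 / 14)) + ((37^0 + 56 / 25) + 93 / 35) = -60763461373 / 683155200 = -88.95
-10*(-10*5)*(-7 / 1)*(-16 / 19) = 56000 / 19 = 2947.37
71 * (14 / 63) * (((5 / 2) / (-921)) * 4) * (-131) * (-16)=-2976320 / 8289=-359.07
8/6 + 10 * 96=2884/3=961.33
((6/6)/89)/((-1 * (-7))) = 1/623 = 0.00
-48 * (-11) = 528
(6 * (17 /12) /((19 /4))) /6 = 17 /57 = 0.30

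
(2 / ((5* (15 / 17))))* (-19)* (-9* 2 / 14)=11.07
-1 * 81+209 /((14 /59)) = 11197 /14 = 799.79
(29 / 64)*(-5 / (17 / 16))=-145 / 68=-2.13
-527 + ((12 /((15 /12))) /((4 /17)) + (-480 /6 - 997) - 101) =-8321 /5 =-1664.20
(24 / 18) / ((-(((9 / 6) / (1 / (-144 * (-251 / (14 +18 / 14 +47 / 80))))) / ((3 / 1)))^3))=-26013270347 / 28792556914802688000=-0.00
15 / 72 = 5 / 24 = 0.21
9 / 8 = 1.12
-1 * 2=-2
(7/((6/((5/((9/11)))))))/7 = 55/54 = 1.02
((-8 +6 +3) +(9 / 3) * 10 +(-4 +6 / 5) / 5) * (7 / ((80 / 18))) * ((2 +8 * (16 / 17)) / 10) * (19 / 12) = 24594759 / 340000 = 72.34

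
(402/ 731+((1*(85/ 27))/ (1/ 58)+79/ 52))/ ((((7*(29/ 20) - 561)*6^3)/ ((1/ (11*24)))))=-947613955/ 161192756058048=-0.00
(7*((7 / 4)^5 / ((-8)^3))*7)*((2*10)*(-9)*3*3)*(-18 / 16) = -3001814235 / 1048576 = -2862.75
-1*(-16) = 16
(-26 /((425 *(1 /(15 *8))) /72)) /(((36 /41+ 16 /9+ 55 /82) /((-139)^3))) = 89046703938816 /208675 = 426724350.97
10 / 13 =0.77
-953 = -953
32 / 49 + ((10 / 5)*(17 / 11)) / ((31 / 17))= 39234 / 16709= 2.35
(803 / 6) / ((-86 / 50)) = -77.81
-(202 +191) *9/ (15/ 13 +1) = -45981/ 28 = -1642.18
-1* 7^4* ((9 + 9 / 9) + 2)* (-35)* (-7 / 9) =-2352980 / 3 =-784326.67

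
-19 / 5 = -3.80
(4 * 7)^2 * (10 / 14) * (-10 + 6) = -2240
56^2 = 3136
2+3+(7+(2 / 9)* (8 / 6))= 332 / 27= 12.30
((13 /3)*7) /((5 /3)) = 91 /5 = 18.20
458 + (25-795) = -312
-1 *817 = -817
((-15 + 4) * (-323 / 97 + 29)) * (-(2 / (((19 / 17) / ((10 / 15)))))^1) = 620840 / 1843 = 336.86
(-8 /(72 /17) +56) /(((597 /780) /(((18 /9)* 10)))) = 2532400 /1791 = 1413.96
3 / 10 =0.30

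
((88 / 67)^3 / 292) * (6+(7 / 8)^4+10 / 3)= 162236921 / 2107747104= 0.08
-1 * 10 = -10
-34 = -34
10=10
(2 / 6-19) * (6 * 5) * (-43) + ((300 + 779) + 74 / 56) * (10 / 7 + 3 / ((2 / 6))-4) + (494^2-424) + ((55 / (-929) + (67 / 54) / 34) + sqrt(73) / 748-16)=sqrt(73) / 748 + 11475934545499 / 41788278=274620.91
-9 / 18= -1 / 2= -0.50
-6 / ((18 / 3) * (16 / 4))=-1 / 4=-0.25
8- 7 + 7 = 8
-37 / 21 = -1.76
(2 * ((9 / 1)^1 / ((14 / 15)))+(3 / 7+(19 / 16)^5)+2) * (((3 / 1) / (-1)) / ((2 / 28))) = -530148735 / 524288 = -1011.18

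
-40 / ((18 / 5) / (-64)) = 6400 / 9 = 711.11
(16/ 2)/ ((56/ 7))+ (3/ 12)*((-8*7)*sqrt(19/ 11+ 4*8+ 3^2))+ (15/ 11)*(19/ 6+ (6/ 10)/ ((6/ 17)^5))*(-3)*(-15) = 7305541/ 1056 - 14*sqrt(5170)/ 11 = 6826.61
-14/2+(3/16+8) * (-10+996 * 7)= 455955/8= 56994.38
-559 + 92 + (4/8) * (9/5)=-466.10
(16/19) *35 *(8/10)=448/19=23.58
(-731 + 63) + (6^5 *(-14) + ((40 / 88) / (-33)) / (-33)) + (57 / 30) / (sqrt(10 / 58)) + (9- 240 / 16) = -1312155697 / 11979 + 19 *sqrt(145) / 50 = -109533.42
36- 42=-6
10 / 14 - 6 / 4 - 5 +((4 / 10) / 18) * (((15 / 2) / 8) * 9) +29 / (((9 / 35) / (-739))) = -84015163 / 1008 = -83348.38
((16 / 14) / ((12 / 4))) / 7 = 8 / 147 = 0.05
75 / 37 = 2.03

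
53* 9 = 477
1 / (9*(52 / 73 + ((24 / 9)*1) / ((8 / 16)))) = 73 / 3972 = 0.02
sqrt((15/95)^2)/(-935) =-3/17765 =-0.00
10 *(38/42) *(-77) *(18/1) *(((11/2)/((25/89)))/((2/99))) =-60769467/5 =-12153893.40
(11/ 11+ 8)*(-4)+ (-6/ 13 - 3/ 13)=-36.69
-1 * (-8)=8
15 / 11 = 1.36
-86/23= -3.74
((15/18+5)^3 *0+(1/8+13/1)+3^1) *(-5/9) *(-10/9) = 1075/108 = 9.95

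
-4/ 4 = -1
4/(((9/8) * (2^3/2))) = 8/9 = 0.89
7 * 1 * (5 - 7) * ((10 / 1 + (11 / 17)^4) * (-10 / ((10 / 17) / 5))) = 59489570 / 4913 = 12108.60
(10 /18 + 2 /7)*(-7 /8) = -53 /72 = -0.74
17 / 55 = 0.31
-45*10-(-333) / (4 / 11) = 465.75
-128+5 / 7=-891 / 7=-127.29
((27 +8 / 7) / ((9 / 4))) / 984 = 197 / 15498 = 0.01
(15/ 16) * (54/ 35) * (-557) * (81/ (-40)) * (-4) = -3654477/ 560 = -6525.85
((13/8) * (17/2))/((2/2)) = 221/16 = 13.81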